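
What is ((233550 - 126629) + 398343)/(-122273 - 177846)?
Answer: -505264/300119 ≈ -1.6835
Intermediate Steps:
((233550 - 126629) + 398343)/(-122273 - 177846) = (106921 + 398343)/(-300119) = 505264*(-1/300119) = -505264/300119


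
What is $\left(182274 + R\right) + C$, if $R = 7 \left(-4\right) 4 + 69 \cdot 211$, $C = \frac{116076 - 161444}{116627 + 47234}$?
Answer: $\frac{32234854413}{163861} \approx 1.9672 \cdot 10^{5}$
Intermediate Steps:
$C = - \frac{45368}{163861} \approx -0.27687$
$R = 14447$ ($R = \left(-28\right) 4 + 14559 = -112 + 14559 = 14447$)
$\left(182274 + R\right) + C = \left(182274 + 14447\right) - \frac{45368}{163861} = 196721 - \frac{45368}{163861} = \frac{32234854413}{163861}$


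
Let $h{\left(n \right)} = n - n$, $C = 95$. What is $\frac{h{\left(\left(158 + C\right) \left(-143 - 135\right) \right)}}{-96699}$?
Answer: $0$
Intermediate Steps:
$h{\left(n \right)} = 0$
$\frac{h{\left(\left(158 + C\right) \left(-143 - 135\right) \right)}}{-96699} = \frac{0}{-96699} = 0 \left(- \frac{1}{96699}\right) = 0$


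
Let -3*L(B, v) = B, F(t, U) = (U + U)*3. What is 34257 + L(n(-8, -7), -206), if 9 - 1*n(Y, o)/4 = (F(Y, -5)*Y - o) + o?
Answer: 34565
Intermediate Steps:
F(t, U) = 6*U (F(t, U) = (2*U)*3 = 6*U)
n(Y, o) = 36 + 120*Y (n(Y, o) = 36 - 4*(((6*(-5))*Y - o) + o) = 36 - 4*((-30*Y - o) + o) = 36 - 4*((-o - 30*Y) + o) = 36 - (-120)*Y = 36 + 120*Y)
L(B, v) = -B/3
34257 + L(n(-8, -7), -206) = 34257 - (36 + 120*(-8))/3 = 34257 - (36 - 960)/3 = 34257 - ⅓*(-924) = 34257 + 308 = 34565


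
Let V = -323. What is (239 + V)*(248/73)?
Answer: -20832/73 ≈ -285.37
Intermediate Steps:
(239 + V)*(248/73) = (239 - 323)*(248/73) = -20832/73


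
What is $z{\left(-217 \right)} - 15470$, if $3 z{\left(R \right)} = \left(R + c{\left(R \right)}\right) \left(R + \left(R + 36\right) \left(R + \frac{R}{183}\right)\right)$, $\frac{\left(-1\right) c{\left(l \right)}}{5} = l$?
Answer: $\frac{6230046046}{549} \approx 1.1348 \cdot 10^{7}$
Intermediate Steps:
$c{\left(l \right)} = - 5 l$
$z{\left(R \right)} = - \frac{4 R \left(R + \frac{184 R \left(36 + R\right)}{183}\right)}{3}$ ($z{\left(R \right)} = \frac{\left(R - 5 R\right) \left(R + \left(R + 36\right) \left(R + \frac{R}{183}\right)\right)}{3} = \frac{- 4 R \left(R + \left(36 + R\right) \left(R + R \frac{1}{183}\right)\right)}{3} = \frac{- 4 R \left(R + \left(36 + R\right) \left(R + \frac{R}{183}\right)\right)}{3} = \frac{- 4 R \left(R + \left(36 + R\right) \frac{184 R}{183}\right)}{3} = \frac{- 4 R \left(R + \frac{184 R \left(36 + R\right)}{183}\right)}{3} = \frac{\left(-4\right) R \left(R + \frac{184 R \left(36 + R\right)}{183}\right)}{3} = - \frac{4 R \left(R + \frac{184 R \left(36 + R\right)}{183}\right)}{3}$)
$z{\left(-217 \right)} - 15470 = \frac{4 \left(-217\right)^{2} \left(-6807 - -39928\right)}{549} - 15470 = \frac{4}{549} \cdot 47089 \left(-6807 + 39928\right) - 15470 = \frac{4}{549} \cdot 47089 \cdot 33121 - 15470 = \frac{6238539076}{549} - 15470 = \frac{6230046046}{549}$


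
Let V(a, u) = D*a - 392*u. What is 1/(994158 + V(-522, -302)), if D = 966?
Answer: 1/608290 ≈ 1.6440e-6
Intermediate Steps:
V(a, u) = -392*u + 966*a (V(a, u) = 966*a - 392*u = -392*u + 966*a)
1/(994158 + V(-522, -302)) = 1/(994158 + (-392*(-302) + 966*(-522))) = 1/(994158 + (118384 - 504252)) = 1/(994158 - 385868) = 1/608290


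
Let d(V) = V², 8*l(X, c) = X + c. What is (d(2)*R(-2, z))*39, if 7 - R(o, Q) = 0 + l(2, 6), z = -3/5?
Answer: 936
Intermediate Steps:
l(X, c) = X/8 + c/8 (l(X, c) = (X + c)/8 = X/8 + c/8)
z = -⅗ (z = -3*⅕ = -⅗ ≈ -0.60000)
R(o, Q) = 6 (R(o, Q) = 7 - (0 + ((⅛)*2 + (⅛)*6)) = 7 - (0 + (¼ + ¾)) = 7 - (0 + 1) = 7 - 1*1 = 7 - 1 = 6)
(d(2)*R(-2, z))*39 = (2²*6)*39 = (4*6)*39 = 24*39 = 936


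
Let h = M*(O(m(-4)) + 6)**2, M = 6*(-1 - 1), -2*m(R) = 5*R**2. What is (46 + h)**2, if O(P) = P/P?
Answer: 293764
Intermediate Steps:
m(R) = -5*R**2/2
O(P) = 1
M = -12 (M = 6*(-2) = -12)
h = -588 (h = -12*(1 + 6)**2 = -12*7**2 = -12*49 = -588)
(46 + h)**2 = (46 - 588)**2 = (-542)**2 = 293764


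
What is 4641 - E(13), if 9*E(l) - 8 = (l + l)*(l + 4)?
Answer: 4591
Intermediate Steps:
E(l) = 8/9 + 2*l*(4 + l)/9 (E(l) = 8/9 + ((l + l)*(l + 4))/9 = 8/9 + ((2*l)*(4 + l))/9 = 8/9 + (2*l*(4 + l))/9 = 8/9 + 2*l*(4 + l)/9)
4641 - E(13) = 4641 - (8/9 + (2/9)*13² + (8/9)*13) = 4641 - (8/9 + (2/9)*169 + 104/9) = 4641 - (8/9 + 338/9 + 104/9) = 4641 - 1*50 = 4641 - 50 = 4591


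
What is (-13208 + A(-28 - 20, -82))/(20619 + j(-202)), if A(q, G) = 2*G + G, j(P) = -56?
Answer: -13454/20563 ≈ -0.65428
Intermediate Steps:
A(q, G) = 3*G
(-13208 + A(-28 - 20, -82))/(20619 + j(-202)) = (-13208 + 3*(-82))/(20619 - 56) = (-13208 - 246)/20563 = -13454*1/20563 = -13454/20563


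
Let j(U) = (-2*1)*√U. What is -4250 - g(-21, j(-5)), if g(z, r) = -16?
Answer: -4234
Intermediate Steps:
j(U) = -2*√U
-4250 - g(-21, j(-5)) = -4250 - 1*(-16) = -4250 + 16 = -4234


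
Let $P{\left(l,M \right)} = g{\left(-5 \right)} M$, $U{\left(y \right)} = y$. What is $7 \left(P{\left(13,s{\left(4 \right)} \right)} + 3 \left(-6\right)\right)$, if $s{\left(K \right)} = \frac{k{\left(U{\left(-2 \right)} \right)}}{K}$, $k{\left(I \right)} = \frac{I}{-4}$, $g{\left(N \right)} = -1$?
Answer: $- \frac{1015}{8} \approx -126.88$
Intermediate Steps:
$k{\left(I \right)} = - \frac{I}{4}$ ($k{\left(I \right)} = I \left(- \frac{1}{4}\right) = - \frac{I}{4}$)
$s{\left(K \right)} = \frac{1}{2 K}$ ($s{\left(K \right)} = \frac{\left(- \frac{1}{4}\right) \left(-2\right)}{K} = \frac{1}{2 K}$)
$P{\left(l,M \right)} = - M$
$7 \left(P{\left(13,s{\left(4 \right)} \right)} + 3 \left(-6\right)\right) = 7 \left(- \frac{1}{2 \cdot 4} + 3 \left(-6\right)\right) = 7 \left(- \frac{1}{2 \cdot 4} - 18\right) = 7 \left(\left(-1\right) \frac{1}{8} - 18\right) = 7 \left(- \frac{1}{8} - 18\right) = 7 \left(- \frac{145}{8}\right) = - \frac{1015}{8}$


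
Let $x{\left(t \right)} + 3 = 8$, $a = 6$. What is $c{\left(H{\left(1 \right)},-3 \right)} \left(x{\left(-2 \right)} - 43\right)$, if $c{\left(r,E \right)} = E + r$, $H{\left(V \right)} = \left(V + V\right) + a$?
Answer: $-190$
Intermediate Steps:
$x{\left(t \right)} = 5$ ($x{\left(t \right)} = -3 + 8 = 5$)
$H{\left(V \right)} = 6 + 2 V$ ($H{\left(V \right)} = \left(V + V\right) + 6 = 2 V + 6 = 6 + 2 V$)
$c{\left(H{\left(1 \right)},-3 \right)} \left(x{\left(-2 \right)} - 43\right) = \left(-3 + \left(6 + 2 \cdot 1\right)\right) \left(5 - 43\right) = \left(-3 + \left(6 + 2\right)\right) \left(-38\right) = \left(-3 + 8\right) \left(-38\right) = 5 \left(-38\right) = -190$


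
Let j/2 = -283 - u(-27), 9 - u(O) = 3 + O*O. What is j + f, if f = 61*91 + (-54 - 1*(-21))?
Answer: 6398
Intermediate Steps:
f = 5518 (f = 5551 + (-54 + 21) = 5551 - 33 = 5518)
u(O) = 6 - O² (u(O) = 9 - (3 + O*O) = 9 - (3 + O²) = 9 + (-3 - O²) = 6 - O²)
j = 880 (j = 2*(-283 - (6 - 1*(-27)²)) = 2*(-283 - (6 - 1*729)) = 2*(-283 - (6 - 729)) = 2*(-283 - 1*(-723)) = 2*(-283 + 723) = 2*440 = 880)
j + f = 880 + 5518 = 6398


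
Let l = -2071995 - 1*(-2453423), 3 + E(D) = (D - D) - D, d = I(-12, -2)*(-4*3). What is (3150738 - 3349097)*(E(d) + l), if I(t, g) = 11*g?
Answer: -75606714799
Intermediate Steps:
d = 264 (d = (11*(-2))*(-4*3) = -22*(-12) = 264)
E(D) = -3 - D (E(D) = -3 + ((D - D) - D) = -3 + (0 - D) = -3 - D)
l = 381428 (l = -2071995 + 2453423 = 381428)
(3150738 - 3349097)*(E(d) + l) = (3150738 - 3349097)*((-3 - 1*264) + 381428) = -198359*((-3 - 264) + 381428) = -198359*(-267 + 381428) = -198359*381161 = -75606714799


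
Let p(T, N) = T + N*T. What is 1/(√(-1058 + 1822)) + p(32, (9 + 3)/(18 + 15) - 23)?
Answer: -7616/11 + √191/382 ≈ -692.33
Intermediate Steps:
1/(√(-1058 + 1822)) + p(32, (9 + 3)/(18 + 15) - 23) = 1/(√(-1058 + 1822)) + 32*(1 + ((9 + 3)/(18 + 15) - 23)) = 1/(√764) + 32*(1 + (12/33 - 23)) = 1/(2*√191) + 32*(1 + (12*(1/33) - 23)) = √191/382 + 32*(1 + (4/11 - 23)) = √191/382 + 32*(1 - 249/11) = √191/382 + 32*(-238/11) = √191/382 - 7616/11 = -7616/11 + √191/382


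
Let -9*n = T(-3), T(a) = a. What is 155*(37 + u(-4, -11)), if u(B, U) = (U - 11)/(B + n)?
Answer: 6665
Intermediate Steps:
n = ⅓ (n = -⅑*(-3) = ⅓ ≈ 0.33333)
u(B, U) = (-11 + U)/(⅓ + B) (u(B, U) = (U - 11)/(B + ⅓) = (-11 + U)/(⅓ + B))
155*(37 + u(-4, -11)) = 155*(37 + 3*(-11 - 11)/(1 + 3*(-4))) = 155*(37 + 3*(-22)/(1 - 12)) = 155*(37 + 3*(-22)/(-11)) = 155*(37 + 3*(-1/11)*(-22)) = 155*(37 + 6) = 155*43 = 6665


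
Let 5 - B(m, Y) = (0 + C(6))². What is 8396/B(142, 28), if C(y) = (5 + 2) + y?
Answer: -2099/41 ≈ -51.195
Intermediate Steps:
C(y) = 7 + y
B(m, Y) = -164 (B(m, Y) = 5 - (0 + (7 + 6))² = 5 - (0 + 13)² = 5 - 1*13² = 5 - 1*169 = 5 - 169 = -164)
8396/B(142, 28) = 8396/(-164) = 8396*(-1/164) = -2099/41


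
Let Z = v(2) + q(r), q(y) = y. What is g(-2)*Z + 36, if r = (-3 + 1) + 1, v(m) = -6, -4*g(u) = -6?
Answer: 51/2 ≈ 25.500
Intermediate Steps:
g(u) = 3/2 (g(u) = -¼*(-6) = 3/2)
r = -1 (r = -2 + 1 = -1)
Z = -7 (Z = -6 - 1 = -7)
g(-2)*Z + 36 = (3/2)*(-7) + 36 = -21/2 + 36 = 51/2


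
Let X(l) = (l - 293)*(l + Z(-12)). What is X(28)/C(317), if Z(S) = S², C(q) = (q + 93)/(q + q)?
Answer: -2889772/41 ≈ -70482.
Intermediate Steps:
C(q) = (93 + q)/(2*q) (C(q) = (93 + q)/((2*q)) = (93 + q)*(1/(2*q)) = (93 + q)/(2*q))
X(l) = (-293 + l)*(144 + l) (X(l) = (l - 293)*(l + (-12)²) = (-293 + l)*(l + 144) = (-293 + l)*(144 + l))
X(28)/C(317) = (-42192 + 28² - 149*28)/(((½)*(93 + 317)/317)) = (-42192 + 784 - 4172)/(((½)*(1/317)*410)) = -45580/205/317 = -45580*317/205 = -2889772/41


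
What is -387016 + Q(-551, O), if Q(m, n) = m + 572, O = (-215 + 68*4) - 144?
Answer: -386995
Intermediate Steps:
O = -87 (O = (-215 + 272) - 144 = 57 - 144 = -87)
Q(m, n) = 572 + m
-387016 + Q(-551, O) = -387016 + (572 - 551) = -387016 + 21 = -386995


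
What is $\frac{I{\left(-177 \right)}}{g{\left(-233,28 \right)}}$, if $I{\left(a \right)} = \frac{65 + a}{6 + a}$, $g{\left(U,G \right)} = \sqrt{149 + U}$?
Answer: $- \frac{8 i \sqrt{21}}{513} \approx - 0.071463 i$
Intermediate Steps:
$I{\left(a \right)} = \frac{65 + a}{6 + a}$
$\frac{I{\left(-177 \right)}}{g{\left(-233,28 \right)}} = \frac{\frac{1}{6 - 177} \left(65 - 177\right)}{\sqrt{149 - 233}} = \frac{\frac{1}{-171} \left(-112\right)}{\sqrt{-84}} = \frac{\left(- \frac{1}{171}\right) \left(-112\right)}{2 i \sqrt{21}} = \frac{112 \left(- \frac{i \sqrt{21}}{42}\right)}{171} = - \frac{8 i \sqrt{21}}{513}$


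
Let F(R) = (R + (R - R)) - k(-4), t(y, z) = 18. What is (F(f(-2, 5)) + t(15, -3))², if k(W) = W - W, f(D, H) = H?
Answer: 529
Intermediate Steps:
k(W) = 0
F(R) = R (F(R) = (R + (R - R)) - 1*0 = (R + 0) + 0 = R + 0 = R)
(F(f(-2, 5)) + t(15, -3))² = (5 + 18)² = 23² = 529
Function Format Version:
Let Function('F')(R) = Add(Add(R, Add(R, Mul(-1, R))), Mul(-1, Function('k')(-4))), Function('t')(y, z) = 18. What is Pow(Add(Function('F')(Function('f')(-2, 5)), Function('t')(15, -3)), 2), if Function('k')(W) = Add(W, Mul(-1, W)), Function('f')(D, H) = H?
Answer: 529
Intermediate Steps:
Function('k')(W) = 0
Function('F')(R) = R (Function('F')(R) = Add(Add(R, Add(R, Mul(-1, R))), Mul(-1, 0)) = Add(Add(R, 0), 0) = Add(R, 0) = R)
Pow(Add(Function('F')(Function('f')(-2, 5)), Function('t')(15, -3)), 2) = Pow(Add(5, 18), 2) = Pow(23, 2) = 529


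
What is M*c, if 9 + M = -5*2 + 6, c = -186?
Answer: 2418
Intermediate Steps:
M = -13 (M = -9 + (-5*2 + 6) = -9 + (-10 + 6) = -9 - 4 = -13)
M*c = -13*(-186) = 2418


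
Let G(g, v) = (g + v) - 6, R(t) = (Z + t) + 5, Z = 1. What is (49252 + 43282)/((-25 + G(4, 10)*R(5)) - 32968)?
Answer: -92534/32905 ≈ -2.8122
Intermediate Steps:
R(t) = 6 + t (R(t) = (1 + t) + 5 = 6 + t)
G(g, v) = -6 + g + v
(49252 + 43282)/((-25 + G(4, 10)*R(5)) - 32968) = (49252 + 43282)/((-25 + (-6 + 4 + 10)*(6 + 5)) - 32968) = 92534/((-25 + 8*11) - 32968) = 92534/((-25 + 88) - 32968) = 92534/(63 - 32968) = 92534/(-32905) = 92534*(-1/32905) = -92534/32905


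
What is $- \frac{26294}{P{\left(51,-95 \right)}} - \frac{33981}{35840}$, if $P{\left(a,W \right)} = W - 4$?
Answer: $\frac{939012841}{3548160} \approx 264.65$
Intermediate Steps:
$P{\left(a,W \right)} = -4 + W$ ($P{\left(a,W \right)} = W - 4 = -4 + W$)
$- \frac{26294}{P{\left(51,-95 \right)}} - \frac{33981}{35840} = - \frac{26294}{-4 - 95} - \frac{33981}{35840} = - \frac{26294}{-99} - \frac{33981}{35840} = \left(-26294\right) \left(- \frac{1}{99}\right) - \frac{33981}{35840} = \frac{26294}{99} - \frac{33981}{35840} = \frac{939012841}{3548160}$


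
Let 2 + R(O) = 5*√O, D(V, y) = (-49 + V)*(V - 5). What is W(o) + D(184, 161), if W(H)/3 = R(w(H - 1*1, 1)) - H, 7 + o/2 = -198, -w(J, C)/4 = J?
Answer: 25389 + 30*√411 ≈ 25997.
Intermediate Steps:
w(J, C) = -4*J
o = -410 (o = -14 + 2*(-198) = -14 - 396 = -410)
D(V, y) = (-49 + V)*(-5 + V)
R(O) = -2 + 5*√O
W(H) = -6 - 3*H + 15*√(4 - 4*H) (W(H) = 3*((-2 + 5*√(-4*(H - 1*1))) - H) = 3*((-2 + 5*√(-4*(H - 1))) - H) = 3*((-2 + 5*√(-4*(-1 + H))) - H) = 3*((-2 + 5*√(4 - 4*H)) - H) = 3*(-2 - H + 5*√(4 - 4*H)) = -6 - 3*H + 15*√(4 - 4*H))
W(o) + D(184, 161) = (-6 - 3*(-410) + 30*√(1 - 1*(-410))) + (245 + 184² - 54*184) = (-6 + 1230 + 30*√(1 + 410)) + (245 + 33856 - 9936) = (-6 + 1230 + 30*√411) + 24165 = (1224 + 30*√411) + 24165 = 25389 + 30*√411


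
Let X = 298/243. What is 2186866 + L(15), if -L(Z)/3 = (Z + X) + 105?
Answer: 177106688/81 ≈ 2.1865e+6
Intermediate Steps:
X = 298/243 (X = 298*(1/243) = 298/243 ≈ 1.2263)
L(Z) = -25813/81 - 3*Z (L(Z) = -3*((Z + 298/243) + 105) = -3*((298/243 + Z) + 105) = -3*(25813/243 + Z) = -25813/81 - 3*Z)
2186866 + L(15) = 2186866 + (-25813/81 - 3*15) = 2186866 + (-25813/81 - 45) = 2186866 - 29458/81 = 177106688/81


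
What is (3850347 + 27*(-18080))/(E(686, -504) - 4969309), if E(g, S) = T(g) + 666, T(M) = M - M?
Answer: -3362187/4968643 ≈ -0.67668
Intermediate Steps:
T(M) = 0
E(g, S) = 666 (E(g, S) = 0 + 666 = 666)
(3850347 + 27*(-18080))/(E(686, -504) - 4969309) = (3850347 + 27*(-18080))/(666 - 4969309) = (3850347 - 488160)/(-4968643) = 3362187*(-1/4968643) = -3362187/4968643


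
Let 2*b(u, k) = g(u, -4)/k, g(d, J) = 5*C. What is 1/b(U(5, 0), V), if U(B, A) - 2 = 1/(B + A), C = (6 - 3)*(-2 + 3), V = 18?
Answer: 12/5 ≈ 2.4000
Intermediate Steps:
C = 3 (C = 3*1 = 3)
U(B, A) = 2 + 1/(A + B) (U(B, A) = 2 + 1/(B + A) = 2 + 1/(A + B))
g(d, J) = 15 (g(d, J) = 5*3 = 15)
b(u, k) = 15/(2*k) (b(u, k) = (15/k)/2 = 15/(2*k))
1/b(U(5, 0), V) = 1/((15/2)/18) = 1/((15/2)*(1/18)) = 1/(5/12) = 12/5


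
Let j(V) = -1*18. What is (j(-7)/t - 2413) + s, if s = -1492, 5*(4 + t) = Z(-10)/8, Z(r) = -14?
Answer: -113125/29 ≈ -3900.9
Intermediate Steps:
j(V) = -18
t = -87/20 (t = -4 + (-14/8)/5 = -4 + (-14*⅛)/5 = -4 + (⅕)*(-7/4) = -4 - 7/20 = -87/20 ≈ -4.3500)
(j(-7)/t - 2413) + s = (-18/(-87/20) - 2413) - 1492 = (-18*(-20/87) - 2413) - 1492 = (120/29 - 2413) - 1492 = -69857/29 - 1492 = -113125/29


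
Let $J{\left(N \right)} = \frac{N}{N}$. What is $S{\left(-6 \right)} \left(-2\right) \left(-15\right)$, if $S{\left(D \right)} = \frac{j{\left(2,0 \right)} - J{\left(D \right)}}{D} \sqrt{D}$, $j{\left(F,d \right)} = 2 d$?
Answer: $5 i \sqrt{6} \approx 12.247 i$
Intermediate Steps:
$J{\left(N \right)} = 1$
$S{\left(D \right)} = - \frac{1}{\sqrt{D}}$ ($S{\left(D \right)} = \frac{2 \cdot 0 - 1}{D} \sqrt{D} = \frac{0 - 1}{D} \sqrt{D} = - \frac{1}{D} \sqrt{D} = - \frac{1}{\sqrt{D}}$)
$S{\left(-6 \right)} \left(-2\right) \left(-15\right) = - \frac{1}{i \sqrt{6}} \left(-2\right) \left(-15\right) = - \frac{\left(-1\right) i \sqrt{6}}{6} \left(-2\right) \left(-15\right) = \frac{i \sqrt{6}}{6} \left(-2\right) \left(-15\right) = - \frac{i \sqrt{6}}{3} \left(-15\right) = 5 i \sqrt{6}$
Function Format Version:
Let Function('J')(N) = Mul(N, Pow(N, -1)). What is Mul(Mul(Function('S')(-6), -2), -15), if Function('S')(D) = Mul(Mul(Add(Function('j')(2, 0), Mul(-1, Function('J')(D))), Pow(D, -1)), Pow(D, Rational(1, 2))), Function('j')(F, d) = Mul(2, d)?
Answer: Mul(5, I, Pow(6, Rational(1, 2))) ≈ Mul(12.247, I)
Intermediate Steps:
Function('J')(N) = 1
Function('S')(D) = Mul(-1, Pow(D, Rational(-1, 2))) (Function('S')(D) = Mul(Mul(Add(Mul(2, 0), Mul(-1, 1)), Pow(D, -1)), Pow(D, Rational(1, 2))) = Mul(Mul(Add(0, -1), Pow(D, -1)), Pow(D, Rational(1, 2))) = Mul(Mul(-1, Pow(D, -1)), Pow(D, Rational(1, 2))) = Mul(-1, Pow(D, Rational(-1, 2))))
Mul(Mul(Function('S')(-6), -2), -15) = Mul(Mul(Mul(-1, Pow(-6, Rational(-1, 2))), -2), -15) = Mul(Mul(Mul(-1, Mul(Rational(-1, 6), I, Pow(6, Rational(1, 2)))), -2), -15) = Mul(Mul(Mul(Rational(1, 6), I, Pow(6, Rational(1, 2))), -2), -15) = Mul(Mul(Rational(-1, 3), I, Pow(6, Rational(1, 2))), -15) = Mul(5, I, Pow(6, Rational(1, 2)))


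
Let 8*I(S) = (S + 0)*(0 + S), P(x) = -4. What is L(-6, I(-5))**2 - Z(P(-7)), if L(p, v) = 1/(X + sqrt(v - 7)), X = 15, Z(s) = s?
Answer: 4*(-1771*I + 60*sqrt(62))/(-1769*I + 60*sqrt(62)) ≈ 4.0042 - 0.0011274*I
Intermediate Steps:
I(S) = S**2/8 (I(S) = ((S + 0)*(0 + S))/8 = (S*S)/8 = S**2/8)
L(p, v) = 1/(15 + sqrt(-7 + v)) (L(p, v) = 1/(15 + sqrt(v - 7)) = 1/(15 + sqrt(-7 + v)))
L(-6, I(-5))**2 - Z(P(-7)) = (1/(15 + sqrt(-7 + (1/8)*(-5)**2)))**2 - 1*(-4) = (1/(15 + sqrt(-7 + (1/8)*25)))**2 + 4 = (1/(15 + sqrt(-7 + 25/8)))**2 + 4 = (1/(15 + sqrt(-31/8)))**2 + 4 = (1/(15 + I*sqrt(62)/4))**2 + 4 = (15 + I*sqrt(62)/4)**(-2) + 4 = 4 + (15 + I*sqrt(62)/4)**(-2)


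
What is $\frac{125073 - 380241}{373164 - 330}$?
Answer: $- \frac{14176}{20713} \approx -0.6844$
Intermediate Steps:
$\frac{125073 - 380241}{373164 - 330} = - \frac{255168}{373164 - 330} = - \frac{255168}{372834} = \left(-255168\right) \frac{1}{372834} = - \frac{14176}{20713}$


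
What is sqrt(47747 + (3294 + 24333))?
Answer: 13*sqrt(446) ≈ 274.54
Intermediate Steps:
sqrt(47747 + (3294 + 24333)) = sqrt(47747 + 27627) = sqrt(75374) = 13*sqrt(446)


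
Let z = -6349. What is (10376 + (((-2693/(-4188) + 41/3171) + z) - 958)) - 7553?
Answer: -19846490807/4426716 ≈ -4483.3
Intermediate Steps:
(10376 + (((-2693/(-4188) + 41/3171) + z) - 958)) - 7553 = (10376 + (((-2693/(-4188) + 41/3171) - 6349) - 958)) - 7553 = (10376 + (((-2693*(-1/4188) + 41*(1/3171)) - 6349) - 958)) - 7553 = (10376 + (((2693/4188 + 41/3171) - 6349) - 958)) - 7553 = (10376 + ((2903737/4426716 - 6349) - 958)) - 7553 = (10376 + (-28102316147/4426716 - 958)) - 7553 = (10376 - 32343110075/4426716) - 7553 = 13588495141/4426716 - 7553 = -19846490807/4426716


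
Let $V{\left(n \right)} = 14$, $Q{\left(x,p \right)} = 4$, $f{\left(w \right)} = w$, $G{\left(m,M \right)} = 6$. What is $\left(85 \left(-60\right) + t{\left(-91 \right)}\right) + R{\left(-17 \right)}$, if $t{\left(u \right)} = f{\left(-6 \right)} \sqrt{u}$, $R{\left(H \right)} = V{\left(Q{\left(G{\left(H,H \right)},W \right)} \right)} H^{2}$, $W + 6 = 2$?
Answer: $-1054 - 6 i \sqrt{91} \approx -1054.0 - 57.236 i$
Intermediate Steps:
$W = -4$ ($W = -6 + 2 = -4$)
$R{\left(H \right)} = 14 H^{2}$
$t{\left(u \right)} = - 6 \sqrt{u}$
$\left(85 \left(-60\right) + t{\left(-91 \right)}\right) + R{\left(-17 \right)} = \left(85 \left(-60\right) - 6 \sqrt{-91}\right) + 14 \left(-17\right)^{2} = \left(-5100 - 6 i \sqrt{91}\right) + 14 \cdot 289 = \left(-5100 - 6 i \sqrt{91}\right) + 4046 = -1054 - 6 i \sqrt{91}$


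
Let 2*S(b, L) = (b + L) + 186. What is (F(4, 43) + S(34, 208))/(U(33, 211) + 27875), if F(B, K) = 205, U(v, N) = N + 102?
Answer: 419/28188 ≈ 0.014864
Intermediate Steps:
U(v, N) = 102 + N
S(b, L) = 93 + L/2 + b/2 (S(b, L) = ((b + L) + 186)/2 = ((L + b) + 186)/2 = (186 + L + b)/2 = 93 + L/2 + b/2)
(F(4, 43) + S(34, 208))/(U(33, 211) + 27875) = (205 + (93 + (½)*208 + (½)*34))/((102 + 211) + 27875) = (205 + (93 + 104 + 17))/(313 + 27875) = (205 + 214)/28188 = 419*(1/28188) = 419/28188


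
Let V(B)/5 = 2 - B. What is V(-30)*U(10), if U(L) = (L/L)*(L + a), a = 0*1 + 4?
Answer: 2240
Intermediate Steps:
a = 4 (a = 0 + 4 = 4)
V(B) = 10 - 5*B (V(B) = 5*(2 - B) = 10 - 5*B)
U(L) = 4 + L (U(L) = (L/L)*(L + 4) = 1*(4 + L) = 4 + L)
V(-30)*U(10) = (10 - 5*(-30))*(4 + 10) = (10 + 150)*14 = 160*14 = 2240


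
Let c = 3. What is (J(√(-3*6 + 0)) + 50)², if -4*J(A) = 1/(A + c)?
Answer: (361199*I + 718800*√2)/(144*(I + 2*√2)) ≈ 2497.2 + 3.9262*I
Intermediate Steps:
J(A) = -1/(4*(3 + A)) (J(A) = -1/(4*(A + 3)) = -1/(4*(3 + A)))
(J(√(-3*6 + 0)) + 50)² = (-1/(12 + 4*√(-3*6 + 0)) + 50)² = (-1/(12 + 4*√(-18 + 0)) + 50)² = (-1/(12 + 4*√(-18)) + 50)² = (-1/(12 + 4*(3*I*√2)) + 50)² = (-1/(12 + 12*I*√2) + 50)² = (50 - 1/(12 + 12*I*√2))²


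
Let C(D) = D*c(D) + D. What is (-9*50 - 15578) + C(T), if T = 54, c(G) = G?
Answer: -13058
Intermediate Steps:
C(D) = D + D**2 (C(D) = D*D + D = D**2 + D = D + D**2)
(-9*50 - 15578) + C(T) = (-9*50 - 15578) + 54*(1 + 54) = (-450 - 15578) + 54*55 = -16028 + 2970 = -13058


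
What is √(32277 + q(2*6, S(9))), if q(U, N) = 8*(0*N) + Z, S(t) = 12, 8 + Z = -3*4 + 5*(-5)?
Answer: 2*√8058 ≈ 179.53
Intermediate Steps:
Z = -45 (Z = -8 + (-3*4 + 5*(-5)) = -8 + (-12 - 25) = -8 - 37 = -45)
q(U, N) = -45 (q(U, N) = 8*(0*N) - 45 = 8*0 - 45 = 0 - 45 = -45)
√(32277 + q(2*6, S(9))) = √(32277 - 45) = √32232 = 2*√8058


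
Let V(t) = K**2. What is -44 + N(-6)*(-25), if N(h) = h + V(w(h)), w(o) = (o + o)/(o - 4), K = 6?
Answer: -794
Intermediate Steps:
w(o) = 2*o/(-4 + o) (w(o) = (2*o)/(-4 + o) = 2*o/(-4 + o))
V(t) = 36 (V(t) = 6**2 = 36)
N(h) = 36 + h (N(h) = h + 36 = 36 + h)
-44 + N(-6)*(-25) = -44 + (36 - 6)*(-25) = -44 + 30*(-25) = -44 - 750 = -794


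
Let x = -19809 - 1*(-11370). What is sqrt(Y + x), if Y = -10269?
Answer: 2*I*sqrt(4677) ≈ 136.78*I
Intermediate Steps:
x = -8439 (x = -19809 + 11370 = -8439)
sqrt(Y + x) = sqrt(-10269 - 8439) = sqrt(-18708) = 2*I*sqrt(4677)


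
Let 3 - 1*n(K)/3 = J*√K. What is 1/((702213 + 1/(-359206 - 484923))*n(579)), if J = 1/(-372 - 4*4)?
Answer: 31769639044/200695680105455973 - 81880513*√579/602087040316367919 ≈ 1.5503e-7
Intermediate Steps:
J = -1/388 (J = 1/(-372 - 16) = 1/(-388) = -1/388 ≈ -0.0025773)
n(K) = 9 + 3*√K/388 (n(K) = 9 - (-3)*√K/388 = 9 + 3*√K/388)
1/((702213 + 1/(-359206 - 484923))*n(579)) = 1/((702213 + 1/(-359206 - 484923))*(9 + 3*√579/388)) = 1/((702213 + 1/(-844129))*(9 + 3*√579/388)) = 1/((702213 - 1/844129)*(9 + 3*√579/388)) = 1/((592758357476/844129)*(9 + 3*√579/388)) = 844129/(592758357476*(9 + 3*√579/388))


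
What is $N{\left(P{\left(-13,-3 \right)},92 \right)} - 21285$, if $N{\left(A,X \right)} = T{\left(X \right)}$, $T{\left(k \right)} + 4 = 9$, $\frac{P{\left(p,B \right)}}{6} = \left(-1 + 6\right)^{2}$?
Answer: $-21280$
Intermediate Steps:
$P{\left(p,B \right)} = 150$ ($P{\left(p,B \right)} = 6 \left(-1 + 6\right)^{2} = 6 \cdot 5^{2} = 6 \cdot 25 = 150$)
$T{\left(k \right)} = 5$ ($T{\left(k \right)} = -4 + 9 = 5$)
$N{\left(A,X \right)} = 5$
$N{\left(P{\left(-13,-3 \right)},92 \right)} - 21285 = 5 - 21285 = -21280$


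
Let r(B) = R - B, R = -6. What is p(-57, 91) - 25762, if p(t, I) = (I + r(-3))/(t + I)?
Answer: -437910/17 ≈ -25759.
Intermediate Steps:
r(B) = -6 - B
p(t, I) = (-3 + I)/(I + t) (p(t, I) = (I + (-6 - 1*(-3)))/(t + I) = (I + (-6 + 3))/(I + t) = (I - 3)/(I + t) = (-3 + I)/(I + t))
p(-57, 91) - 25762 = (-3 + 91)/(91 - 57) - 25762 = 88/34 - 25762 = (1/34)*88 - 25762 = 44/17 - 25762 = -437910/17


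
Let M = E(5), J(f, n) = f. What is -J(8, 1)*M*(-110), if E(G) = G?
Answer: 4400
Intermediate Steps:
M = 5
-J(8, 1)*M*(-110) = -8*5*(-110) = -40*(-110) = -1*(-4400) = 4400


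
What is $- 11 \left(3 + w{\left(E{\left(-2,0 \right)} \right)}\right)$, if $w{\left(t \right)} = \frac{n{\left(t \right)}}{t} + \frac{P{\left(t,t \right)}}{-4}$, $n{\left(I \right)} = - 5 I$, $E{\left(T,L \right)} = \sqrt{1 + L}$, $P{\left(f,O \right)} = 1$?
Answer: $\frac{99}{4} \approx 24.75$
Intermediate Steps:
$w{\left(t \right)} = - \frac{21}{4}$ ($w{\left(t \right)} = \frac{\left(-5\right) t}{t} + 1 \frac{1}{-4} = -5 + 1 \left(- \frac{1}{4}\right) = -5 - \frac{1}{4} = - \frac{21}{4}$)
$- 11 \left(3 + w{\left(E{\left(-2,0 \right)} \right)}\right) = - 11 \left(3 - \frac{21}{4}\right) = \left(-11\right) \left(- \frac{9}{4}\right) = \frac{99}{4}$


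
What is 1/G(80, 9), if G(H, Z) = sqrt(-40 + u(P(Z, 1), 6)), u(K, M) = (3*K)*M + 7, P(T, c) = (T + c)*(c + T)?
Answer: sqrt(1767)/1767 ≈ 0.023789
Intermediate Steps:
P(T, c) = (T + c)**2 (P(T, c) = (T + c)*(T + c) = (T + c)**2)
u(K, M) = 7 + 3*K*M (u(K, M) = 3*K*M + 7 = 7 + 3*K*M)
G(H, Z) = sqrt(-33 + 18*(1 + Z)**2) (G(H, Z) = sqrt(-40 + (7 + 3*(Z + 1)**2*6)) = sqrt(-40 + (7 + 3*(1 + Z)**2*6)) = sqrt(-40 + (7 + 18*(1 + Z)**2)) = sqrt(-33 + 18*(1 + Z)**2))
1/G(80, 9) = 1/(sqrt(-33 + 18*(1 + 9)**2)) = 1/(sqrt(-33 + 18*10**2)) = 1/(sqrt(-33 + 18*100)) = 1/(sqrt(-33 + 1800)) = 1/(sqrt(1767)) = sqrt(1767)/1767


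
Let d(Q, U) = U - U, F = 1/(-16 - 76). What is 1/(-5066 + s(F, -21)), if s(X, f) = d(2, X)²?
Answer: -1/5066 ≈ -0.00019739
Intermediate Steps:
F = -1/92 (F = 1/(-92) = -1/92 ≈ -0.010870)
d(Q, U) = 0
s(X, f) = 0 (s(X, f) = 0² = 0)
1/(-5066 + s(F, -21)) = 1/(-5066 + 0) = 1/(-5066) = -1/5066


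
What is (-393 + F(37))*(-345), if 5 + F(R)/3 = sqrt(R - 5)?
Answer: 140760 - 4140*sqrt(2) ≈ 1.3491e+5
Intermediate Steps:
F(R) = -15 + 3*sqrt(-5 + R) (F(R) = -15 + 3*sqrt(R - 5) = -15 + 3*sqrt(-5 + R))
(-393 + F(37))*(-345) = (-393 + (-15 + 3*sqrt(-5 + 37)))*(-345) = (-393 + (-15 + 3*sqrt(32)))*(-345) = (-393 + (-15 + 3*(4*sqrt(2))))*(-345) = (-393 + (-15 + 12*sqrt(2)))*(-345) = (-408 + 12*sqrt(2))*(-345) = 140760 - 4140*sqrt(2)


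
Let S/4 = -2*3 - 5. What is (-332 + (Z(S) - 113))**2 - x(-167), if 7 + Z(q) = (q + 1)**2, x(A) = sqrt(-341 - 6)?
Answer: 1951609 - I*sqrt(347) ≈ 1.9516e+6 - 18.628*I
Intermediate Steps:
S = -44 (S = 4*(-2*3 - 5) = 4*(-6 - 5) = 4*(-11) = -44)
x(A) = I*sqrt(347) (x(A) = sqrt(-347) = I*sqrt(347))
Z(q) = -7 + (1 + q)**2 (Z(q) = -7 + (q + 1)**2 = -7 + (1 + q)**2)
(-332 + (Z(S) - 113))**2 - x(-167) = (-332 + ((-7 + (1 - 44)**2) - 113))**2 - I*sqrt(347) = (-332 + ((-7 + (-43)**2) - 113))**2 - I*sqrt(347) = (-332 + ((-7 + 1849) - 113))**2 - I*sqrt(347) = (-332 + (1842 - 113))**2 - I*sqrt(347) = (-332 + 1729)**2 - I*sqrt(347) = 1397**2 - I*sqrt(347) = 1951609 - I*sqrt(347)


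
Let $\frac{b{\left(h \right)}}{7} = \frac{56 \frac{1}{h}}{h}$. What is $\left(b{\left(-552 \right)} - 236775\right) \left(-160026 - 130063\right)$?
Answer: $\frac{2616105611257439}{38088} \approx 6.8686 \cdot 10^{10}$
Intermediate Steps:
$b{\left(h \right)} = \frac{392}{h^{2}}$ ($b{\left(h \right)} = 7 \frac{56 \frac{1}{h}}{h} = 7 \frac{56}{h^{2}} = \frac{392}{h^{2}}$)
$\left(b{\left(-552 \right)} - 236775\right) \left(-160026 - 130063\right) = \left(\frac{392}{304704} - 236775\right) \left(-160026 - 130063\right) = \left(392 \cdot \frac{1}{304704} - 236775\right) \left(-290089\right) = \left(\frac{49}{38088} - 236775\right) \left(-290089\right) = \left(- \frac{9018286151}{38088}\right) \left(-290089\right) = \frac{2616105611257439}{38088}$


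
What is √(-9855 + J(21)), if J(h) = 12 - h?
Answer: 6*I*√274 ≈ 99.318*I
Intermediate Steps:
√(-9855 + J(21)) = √(-9855 + (12 - 1*21)) = √(-9855 + (12 - 21)) = √(-9855 - 9) = √(-9864) = 6*I*√274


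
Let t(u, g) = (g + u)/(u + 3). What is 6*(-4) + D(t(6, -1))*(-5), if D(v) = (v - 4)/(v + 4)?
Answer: -829/41 ≈ -20.220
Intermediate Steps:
t(u, g) = (g + u)/(3 + u)
D(v) = (-4 + v)/(4 + v)
6*(-4) + D(t(6, -1))*(-5) = 6*(-4) + ((-4 + (-1 + 6)/(3 + 6))/(4 + (-1 + 6)/(3 + 6)))*(-5) = -24 + ((-4 + 5/9)/(4 + 5/9))*(-5) = -24 + (-31/9/(41/9))*(-5) = -24 + ((9/41)*(-31/9))*(-5) = -24 - 31/41*(-5) = -24 + 155/41 = -829/41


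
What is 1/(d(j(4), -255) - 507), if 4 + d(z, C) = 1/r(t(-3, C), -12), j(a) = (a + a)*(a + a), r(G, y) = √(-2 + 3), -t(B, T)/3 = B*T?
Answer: -1/510 ≈ -0.0019608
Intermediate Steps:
t(B, T) = -3*B*T
r(G, y) = 1 (r(G, y) = √1 = 1)
j(a) = 4*a² (j(a) = (2*a)*(2*a) = 4*a²)
d(z, C) = -3 (d(z, C) = -4 + 1/1 = -4 + 1 = -3)
1/(d(j(4), -255) - 507) = 1/(-3 - 507) = 1/(-510) = -1/510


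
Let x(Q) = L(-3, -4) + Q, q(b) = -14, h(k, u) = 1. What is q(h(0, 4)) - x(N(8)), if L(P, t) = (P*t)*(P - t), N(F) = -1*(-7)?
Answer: -33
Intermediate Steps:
N(F) = 7
L(P, t) = P*t*(P - t)
x(Q) = 12 + Q (x(Q) = -3*(-4)*(-3 - 1*(-4)) + Q = -3*(-4)*(-3 + 4) + Q = -3*(-4)*1 + Q = 12 + Q)
q(h(0, 4)) - x(N(8)) = -14 - (12 + 7) = -14 - 1*19 = -14 - 19 = -33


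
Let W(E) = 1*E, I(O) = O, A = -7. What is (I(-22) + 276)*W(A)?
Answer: -1778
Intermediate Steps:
W(E) = E
(I(-22) + 276)*W(A) = (-22 + 276)*(-7) = 254*(-7) = -1778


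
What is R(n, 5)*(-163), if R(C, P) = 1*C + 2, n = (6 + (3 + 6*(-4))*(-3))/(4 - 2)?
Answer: -11899/2 ≈ -5949.5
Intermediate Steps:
n = 69/2 (n = (6 + (3 - 24)*(-3))/2 = (6 - 21*(-3))*(½) = (6 + 63)*(½) = 69*(½) = 69/2 ≈ 34.500)
R(C, P) = 2 + C (R(C, P) = C + 2 = 2 + C)
R(n, 5)*(-163) = (2 + 69/2)*(-163) = (73/2)*(-163) = -11899/2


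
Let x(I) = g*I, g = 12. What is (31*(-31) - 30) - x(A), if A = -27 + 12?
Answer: -811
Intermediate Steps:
A = -15
x(I) = 12*I
(31*(-31) - 30) - x(A) = (31*(-31) - 30) - 12*(-15) = (-961 - 30) - 1*(-180) = -991 + 180 = -811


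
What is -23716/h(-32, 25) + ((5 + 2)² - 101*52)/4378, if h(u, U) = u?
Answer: 1177979/1592 ≈ 739.94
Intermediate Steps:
-23716/h(-32, 25) + ((5 + 2)² - 101*52)/4378 = -23716/(-32) + ((5 + 2)² - 101*52)/4378 = -23716*(-1/32) + (7² - 5252)*(1/4378) = 5929/8 + (49 - 5252)*(1/4378) = 5929/8 - 5203*1/4378 = 5929/8 - 473/398 = 1177979/1592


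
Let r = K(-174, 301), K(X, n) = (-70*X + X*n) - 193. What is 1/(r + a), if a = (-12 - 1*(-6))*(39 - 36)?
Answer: -1/40405 ≈ -2.4749e-5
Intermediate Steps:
K(X, n) = -193 - 70*X + X*n
a = -18 (a = (-12 + 6)*3 = -6*3 = -18)
r = -40387 (r = -193 - 70*(-174) - 174*301 = -193 + 12180 - 52374 = -40387)
1/(r + a) = 1/(-40387 - 18) = 1/(-40405) = -1/40405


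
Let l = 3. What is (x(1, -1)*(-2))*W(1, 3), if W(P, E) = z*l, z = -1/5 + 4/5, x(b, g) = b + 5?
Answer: -108/5 ≈ -21.600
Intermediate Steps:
x(b, g) = 5 + b
z = ⅗ (z = -1*⅕ + 4*(⅕) = -⅕ + ⅘ = ⅗ ≈ 0.60000)
W(P, E) = 9/5 (W(P, E) = (⅗)*3 = 9/5)
(x(1, -1)*(-2))*W(1, 3) = ((5 + 1)*(-2))*(9/5) = (6*(-2))*(9/5) = -12*9/5 = -108/5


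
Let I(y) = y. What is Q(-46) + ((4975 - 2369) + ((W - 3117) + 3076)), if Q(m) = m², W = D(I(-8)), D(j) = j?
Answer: 4673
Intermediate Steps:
W = -8
Q(-46) + ((4975 - 2369) + ((W - 3117) + 3076)) = (-46)² + ((4975 - 2369) + ((-8 - 3117) + 3076)) = 2116 + (2606 + (-3125 + 3076)) = 2116 + (2606 - 49) = 2116 + 2557 = 4673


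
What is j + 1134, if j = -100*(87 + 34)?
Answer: -10966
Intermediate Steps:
j = -12100 (j = -100*121 = -12100)
j + 1134 = -12100 + 1134 = -10966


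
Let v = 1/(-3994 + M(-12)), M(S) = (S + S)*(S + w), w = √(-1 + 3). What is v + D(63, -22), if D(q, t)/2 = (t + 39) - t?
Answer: 535596223/6866642 + 6*√2/3433321 ≈ 78.000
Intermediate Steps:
w = √2 ≈ 1.4142
D(q, t) = 78 (D(q, t) = 2*((t + 39) - t) = 2*((39 + t) - t) = 2*39 = 78)
M(S) = 2*S*(S + √2) (M(S) = (S + S)*(S + √2) = (2*S)*(S + √2) = 2*S*(S + √2))
v = 1/(-3706 - 24*√2) (v = 1/(-3994 + 2*(-12)*(-12 + √2)) = 1/(-3994 + (288 - 24*√2)) = 1/(-3706 - 24*√2) ≈ -0.00026738)
v + D(63, -22) = (-1853/6866642 + 6*√2/3433321) + 78 = 535596223/6866642 + 6*√2/3433321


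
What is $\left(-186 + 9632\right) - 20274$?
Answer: $-10828$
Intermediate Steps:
$\left(-186 + 9632\right) - 20274 = 9446 - 20274 = -10828$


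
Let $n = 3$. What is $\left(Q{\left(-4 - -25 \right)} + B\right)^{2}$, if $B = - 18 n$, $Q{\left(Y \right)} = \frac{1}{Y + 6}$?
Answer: $\frac{2122849}{729} \approx 2912.0$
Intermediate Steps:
$Q{\left(Y \right)} = \frac{1}{6 + Y}$
$B = -54$ ($B = \left(-18\right) 3 = -54$)
$\left(Q{\left(-4 - -25 \right)} + B\right)^{2} = \left(\frac{1}{6 - -21} - 54\right)^{2} = \left(\frac{1}{6 + \left(-4 + 25\right)} - 54\right)^{2} = \left(\frac{1}{6 + 21} - 54\right)^{2} = \left(\frac{1}{27} - 54\right)^{2} = \left(- \frac{1457}{27}\right)^{2} = \frac{2122849}{729}$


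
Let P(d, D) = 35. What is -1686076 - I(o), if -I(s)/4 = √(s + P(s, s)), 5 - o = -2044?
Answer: -1686076 + 8*√521 ≈ -1.6859e+6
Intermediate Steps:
o = 2049 (o = 5 - 1*(-2044) = 5 + 2044 = 2049)
I(s) = -4*√(35 + s) (I(s) = -4*√(s + 35) = -4*√(35 + s))
-1686076 - I(o) = -1686076 - (-4)*√(35 + 2049) = -1686076 - (-4)*√2084 = -1686076 - (-4)*2*√521 = -1686076 - (-8)*√521 = -1686076 + 8*√521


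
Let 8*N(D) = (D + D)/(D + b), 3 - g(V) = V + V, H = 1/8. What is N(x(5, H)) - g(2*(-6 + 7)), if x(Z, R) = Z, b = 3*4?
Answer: 73/68 ≈ 1.0735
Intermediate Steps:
H = ⅛ ≈ 0.12500
b = 12
g(V) = 3 - 2*V (g(V) = 3 - (V + V) = 3 - 2*V)
N(D) = D/(4*(12 + D)) (N(D) = ((D + D)/(D + 12))/8 = ((2*D)/(12 + D))/8 = (2*D/(12 + D))/8 = D/(4*(12 + D)))
N(x(5, H)) - g(2*(-6 + 7)) = (¼)*5/(12 + 5) - (3 - 4*(-6 + 7)) = (¼)*5/17 - (3 - 4) = (¼)*5*(1/17) - (3 - 2*2) = 5/68 - (3 - 4) = 5/68 - 1*(-1) = 5/68 + 1 = 73/68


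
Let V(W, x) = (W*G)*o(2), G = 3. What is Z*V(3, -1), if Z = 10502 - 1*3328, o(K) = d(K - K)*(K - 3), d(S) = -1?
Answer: 64566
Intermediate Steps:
o(K) = 3 - K (o(K) = -(K - 3) = -(-3 + K) = 3 - K)
V(W, x) = 3*W (V(W, x) = (W*3)*(3 - 1*2) = (3*W)*(3 - 2) = (3*W)*1 = 3*W)
Z = 7174 (Z = 10502 - 3328 = 7174)
Z*V(3, -1) = 7174*(3*3) = 7174*9 = 64566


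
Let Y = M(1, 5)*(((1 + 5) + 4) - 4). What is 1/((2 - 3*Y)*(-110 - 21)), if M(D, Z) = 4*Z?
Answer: 1/46898 ≈ 2.1323e-5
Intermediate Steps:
Y = 120 (Y = (4*5)*(((1 + 5) + 4) - 4) = 20*((6 + 4) - 4) = 20*(10 - 4) = 20*6 = 120)
1/((2 - 3*Y)*(-110 - 21)) = 1/((2 - 3*120)*(-110 - 21)) = 1/((2 - 360)*(-131)) = 1/(-358*(-131)) = 1/46898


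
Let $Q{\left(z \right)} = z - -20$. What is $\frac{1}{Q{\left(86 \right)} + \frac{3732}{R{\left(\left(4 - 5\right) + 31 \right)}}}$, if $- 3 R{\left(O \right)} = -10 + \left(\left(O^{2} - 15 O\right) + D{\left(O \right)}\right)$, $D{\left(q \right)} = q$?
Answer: $\frac{235}{19312} \approx 0.012169$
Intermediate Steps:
$Q{\left(z \right)} = 20 + z$ ($Q{\left(z \right)} = z + 20 = 20 + z$)
$R{\left(O \right)} = \frac{10}{3} - \frac{O^{2}}{3} + \frac{14 O}{3}$ ($R{\left(O \right)} = - \frac{-10 + \left(\left(O^{2} - 15 O\right) + O\right)}{3} = - \frac{-10 + \left(O^{2} - 14 O\right)}{3} = - \frac{-10 + O^{2} - 14 O}{3} = \frac{10}{3} - \frac{O^{2}}{3} + \frac{14 O}{3}$)
$\frac{1}{Q{\left(86 \right)} + \frac{3732}{R{\left(\left(4 - 5\right) + 31 \right)}}} = \frac{1}{\left(20 + 86\right) + \frac{3732}{\frac{10}{3} - \frac{\left(\left(4 - 5\right) + 31\right)^{2}}{3} + \frac{14 \left(\left(4 - 5\right) + 31\right)}{3}}} = \frac{1}{106 + \frac{3732}{\frac{10}{3} - \frac{\left(-1 + 31\right)^{2}}{3} + \frac{14 \left(-1 + 31\right)}{3}}} = \frac{1}{106 + \frac{3732}{\frac{10}{3} - \frac{30^{2}}{3} + \frac{14}{3} \cdot 30}} = \frac{1}{106 + \frac{3732}{\frac{10}{3} - 300 + 140}} = \frac{1}{106 + \frac{3732}{- \frac{470}{3}}} = \frac{1}{106 + 3732 \left(- \frac{3}{470}\right)} = \frac{1}{106 - \frac{5598}{235}} = \frac{1}{\frac{19312}{235}} = \frac{235}{19312}$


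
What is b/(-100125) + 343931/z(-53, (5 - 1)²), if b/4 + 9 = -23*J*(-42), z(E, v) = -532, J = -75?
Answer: -544157121/845500 ≈ -643.59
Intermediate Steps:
b = -289836 (b = -36 + 4*(-23*(-75)*(-42)) = -36 + 4*(1725*(-42)) = -36 + 4*(-72450) = -36 - 289800 = -289836)
b/(-100125) + 343931/z(-53, (5 - 1)²) = -289836/(-100125) + 343931/(-532) = -289836*(-1/100125) + 343931*(-1/532) = 32204/11125 - 49133/76 = -544157121/845500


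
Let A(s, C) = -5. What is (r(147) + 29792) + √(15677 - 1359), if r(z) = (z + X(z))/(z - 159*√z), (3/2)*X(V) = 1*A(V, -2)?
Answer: 2246375953/75402 + √14318 - 22843*√3/527814 ≈ 29912.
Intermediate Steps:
X(V) = -10/3 (X(V) = 2*(1*(-5))/3 = (⅔)*(-5) = -10/3)
r(z) = (-10/3 + z)/(z - 159*√z) (r(z) = (z - 10/3)/(z - 159*√z) = (-10/3 + z)/(z - 159*√z))
(r(147) + 29792) + √(15677 - 1359) = ((10/3 - 1*147)/(-1*147 + 159*√147) + 29792) + √(15677 - 1359) = ((10/3 - 147)/(-147 + 159*(7*√3)) + 29792) + √14318 = (-431/3/(-147 + 1113*√3) + 29792) + √14318 = (-431/(3*(-147 + 1113*√3)) + 29792) + √14318 = (29792 - 431/(3*(-147 + 1113*√3))) + √14318 = 29792 + √14318 - 431/(3*(-147 + 1113*√3))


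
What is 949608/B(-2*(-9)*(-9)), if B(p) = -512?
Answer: -118701/64 ≈ -1854.7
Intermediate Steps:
949608/B(-2*(-9)*(-9)) = 949608/(-512) = 949608*(-1/512) = -118701/64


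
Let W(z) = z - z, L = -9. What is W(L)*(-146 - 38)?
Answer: 0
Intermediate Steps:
W(z) = 0
W(L)*(-146 - 38) = 0*(-146 - 38) = 0*(-184) = 0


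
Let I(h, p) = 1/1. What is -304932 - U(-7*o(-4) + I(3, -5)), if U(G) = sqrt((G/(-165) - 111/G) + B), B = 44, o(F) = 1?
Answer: -304932 - sqrt(756690)/110 ≈ -3.0494e+5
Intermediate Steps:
I(h, p) = 1
U(G) = sqrt(44 - 111/G - G/165) (U(G) = sqrt((G/(-165) - 111/G) + 44) = sqrt((G*(-1/165) - 111/G) + 44) = sqrt((-G/165 - 111/G) + 44) = sqrt((-111/G - G/165) + 44) = sqrt(44 - 111/G - G/165))
-304932 - U(-7*o(-4) + I(3, -5)) = -304932 - sqrt(1197900 - 3021975/(-7*1 + 1) - 165*(-7*1 + 1))/165 = -304932 - sqrt(1197900 - 3021975/(-7 + 1) - 165*(-7 + 1))/165 = -304932 - sqrt(1197900 - 3021975/(-6) - 165*(-6))/165 = -304932 - sqrt(1197900 - 3021975*(-1/6) + 990)/165 = -304932 - sqrt(1197900 + 1007325/2 + 990)/165 = -304932 - sqrt(3405105/2)/165 = -304932 - 3*sqrt(756690)/2/165 = -304932 - sqrt(756690)/110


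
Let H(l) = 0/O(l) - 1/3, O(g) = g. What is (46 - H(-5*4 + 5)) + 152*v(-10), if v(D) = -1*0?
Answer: 139/3 ≈ 46.333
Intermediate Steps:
v(D) = 0
H(l) = -⅓ (H(l) = 0/l - 1/3 = 0 - 1*⅓ = 0 - ⅓ = -⅓)
(46 - H(-5*4 + 5)) + 152*v(-10) = (46 - 1*(-⅓)) + 152*0 = (46 + ⅓) + 0 = 139/3 + 0 = 139/3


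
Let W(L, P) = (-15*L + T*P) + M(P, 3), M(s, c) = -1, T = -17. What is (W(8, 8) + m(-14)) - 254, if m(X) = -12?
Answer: -523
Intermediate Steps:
W(L, P) = -1 - 17*P - 15*L (W(L, P) = (-15*L - 17*P) - 1 = (-17*P - 15*L) - 1 = -1 - 17*P - 15*L)
(W(8, 8) + m(-14)) - 254 = ((-1 - 17*8 - 15*8) - 12) - 254 = ((-1 - 136 - 120) - 12) - 254 = (-257 - 12) - 254 = -269 - 254 = -523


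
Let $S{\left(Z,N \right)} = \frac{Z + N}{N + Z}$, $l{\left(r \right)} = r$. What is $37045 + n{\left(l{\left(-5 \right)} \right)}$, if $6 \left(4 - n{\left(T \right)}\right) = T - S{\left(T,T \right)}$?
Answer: $37050$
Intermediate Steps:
$S{\left(Z,N \right)} = 1$ ($S{\left(Z,N \right)} = \frac{N + Z}{N + Z} = 1$)
$n{\left(T \right)} = \frac{25}{6} - \frac{T}{6}$ ($n{\left(T \right)} = 4 - \frac{T - 1}{6} = 4 - \frac{-1 + T}{6} = 4 - \left(- \frac{1}{6} + \frac{T}{6}\right) = \frac{25}{6} - \frac{T}{6}$)
$37045 + n{\left(l{\left(-5 \right)} \right)} = 37045 + \left(\frac{25}{6} - - \frac{5}{6}\right) = 37045 + \left(\frac{25}{6} + \frac{5}{6}\right) = 37045 + 5 = 37050$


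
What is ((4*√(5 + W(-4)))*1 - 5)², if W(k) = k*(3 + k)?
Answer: 49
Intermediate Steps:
((4*√(5 + W(-4)))*1 - 5)² = ((4*√(5 - 4*(3 - 4)))*1 - 5)² = ((4*√(5 - 4*(-1)))*1 - 5)² = ((4*√(5 + 4))*1 - 5)² = ((4*√9)*1 - 5)² = ((4*3)*1 - 5)² = (12*1 - 5)² = (12 - 5)² = 7² = 49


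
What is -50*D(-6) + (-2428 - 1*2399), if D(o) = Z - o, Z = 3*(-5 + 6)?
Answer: -5277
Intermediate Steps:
Z = 3 (Z = 3*1 = 3)
D(o) = 3 - o
-50*D(-6) + (-2428 - 1*2399) = -50*(3 - 1*(-6)) + (-2428 - 1*2399) = -50*(3 + 6) + (-2428 - 2399) = -50*9 - 4827 = -450 - 4827 = -5277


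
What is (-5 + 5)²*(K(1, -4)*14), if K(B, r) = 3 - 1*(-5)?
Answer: 0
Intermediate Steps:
K(B, r) = 8 (K(B, r) = 3 + 5 = 8)
(-5 + 5)²*(K(1, -4)*14) = (-5 + 5)²*(8*14) = 0²*112 = 0*112 = 0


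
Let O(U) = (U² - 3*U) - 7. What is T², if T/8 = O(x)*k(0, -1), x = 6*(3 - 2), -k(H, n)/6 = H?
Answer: 0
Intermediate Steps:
k(H, n) = -6*H
x = 6 (x = 6*1 = 6)
O(U) = -7 + U² - 3*U
T = 0 (T = 8*((-7 + 6² - 3*6)*(-6*0)) = 8*((-7 + 36 - 18)*0) = 8*(11*0) = 8*0 = 0)
T² = 0² = 0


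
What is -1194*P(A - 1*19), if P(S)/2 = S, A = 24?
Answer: -11940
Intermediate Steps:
P(S) = 2*S
-1194*P(A - 1*19) = -2388*(24 - 1*19) = -2388*(24 - 19) = -2388*5 = -1194*10 = -11940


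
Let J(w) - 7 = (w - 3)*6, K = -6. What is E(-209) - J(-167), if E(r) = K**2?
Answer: 1049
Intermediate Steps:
E(r) = 36 (E(r) = (-6)**2 = 36)
J(w) = -11 + 6*w (J(w) = 7 + (w - 3)*6 = 7 + (-3 + w)*6 = 7 + (-18 + 6*w) = -11 + 6*w)
E(-209) - J(-167) = 36 - (-11 + 6*(-167)) = 36 - (-11 - 1002) = 36 - 1*(-1013) = 36 + 1013 = 1049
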